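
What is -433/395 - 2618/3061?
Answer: -2359523/1209095 ≈ -1.9515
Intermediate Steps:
-433/395 - 2618/3061 = -2359523/1209095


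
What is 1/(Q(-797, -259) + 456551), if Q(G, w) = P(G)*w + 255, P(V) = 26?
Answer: 1/450072 ≈ 2.2219e-6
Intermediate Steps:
Q(G, w) = 255 + 26*w (Q(G, w) = 26*w + 255 = 255 + 26*w)
1/(Q(-797, -259) + 456551) = 1/((255 + 26*(-259)) + 456551) = 1/((255 - 6734) + 456551) = 1/(-6479 + 456551) = 1/450072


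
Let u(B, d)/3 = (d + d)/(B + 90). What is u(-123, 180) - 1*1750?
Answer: -19610/11 ≈ -1782.7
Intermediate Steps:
u(B, d) = 6*d/(90 + B) (u(B, d) = 3*((d + d)/(B + 90)) = 3*((2*d)/(90 + B)) = 3*(2*d/(90 + B)) = 6*d/(90 + B))
u(-123, 180) - 1*1750 = 6*180/(90 - 123) - 1*1750 = 6*180/(-33) - 1750 = 6*180*(-1/33) - 1750 = -360/11 - 1750 = -19610/11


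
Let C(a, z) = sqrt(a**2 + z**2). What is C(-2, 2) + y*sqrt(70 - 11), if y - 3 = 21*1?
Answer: 2*sqrt(2) + 24*sqrt(59) ≈ 187.18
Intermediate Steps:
y = 24 (y = 3 + 21*1 = 3 + 21 = 24)
C(-2, 2) + y*sqrt(70 - 11) = sqrt((-2)**2 + 2**2) + 24*sqrt(70 - 11) = sqrt(4 + 4) + 24*sqrt(59) = sqrt(8) + 24*sqrt(59) = 2*sqrt(2) + 24*sqrt(59)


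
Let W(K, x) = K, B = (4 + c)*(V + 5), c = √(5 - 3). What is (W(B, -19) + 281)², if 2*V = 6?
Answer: 98097 + 5008*√2 ≈ 1.0518e+5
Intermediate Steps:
V = 3 (V = (½)*6 = 3)
c = √2 ≈ 1.4142
B = 32 + 8*√2 (B = (4 + √2)*(3 + 5) = (4 + √2)*8 = 32 + 8*√2 ≈ 43.314)
(W(B, -19) + 281)² = ((32 + 8*√2) + 281)² = (313 + 8*√2)²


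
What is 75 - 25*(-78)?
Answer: 2025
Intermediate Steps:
75 - 25*(-78) = 75 + 1950 = 2025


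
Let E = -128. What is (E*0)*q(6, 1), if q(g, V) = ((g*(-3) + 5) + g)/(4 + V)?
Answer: 0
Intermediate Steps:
q(g, V) = (5 - 2*g)/(4 + V) (q(g, V) = ((-3*g + 5) + g)/(4 + V) = ((5 - 3*g) + g)/(4 + V) = (5 - 2*g)/(4 + V))
(E*0)*q(6, 1) = (-128*0)*((5 - 2*6)/(4 + 1)) = 0*((5 - 12)/5) = 0*((⅕)*(-7)) = 0*(-7/5) = 0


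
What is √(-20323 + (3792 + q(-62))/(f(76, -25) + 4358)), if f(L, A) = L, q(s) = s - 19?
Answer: I*√44393440046/1478 ≈ 142.56*I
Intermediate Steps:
q(s) = -19 + s
√(-20323 + (3792 + q(-62))/(f(76, -25) + 4358)) = √(-20323 + (3792 + (-19 - 62))/(76 + 4358)) = √(-20323 + (3792 - 81)/4434) = √(-20323 + 3711*(1/4434)) = √(-20323 + 1237/1478) = √(-30036157/1478) = I*√44393440046/1478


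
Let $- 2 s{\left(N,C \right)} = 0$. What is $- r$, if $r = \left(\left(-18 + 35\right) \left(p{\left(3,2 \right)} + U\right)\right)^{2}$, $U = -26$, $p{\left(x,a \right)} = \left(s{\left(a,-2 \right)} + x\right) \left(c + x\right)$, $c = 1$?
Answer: $-56644$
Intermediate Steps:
$s{\left(N,C \right)} = 0$ ($s{\left(N,C \right)} = \left(- \frac{1}{2}\right) 0 = 0$)
$p{\left(x,a \right)} = x \left(1 + x\right)$ ($p{\left(x,a \right)} = \left(0 + x\right) \left(1 + x\right) = x \left(1 + x\right)$)
$r = 56644$ ($r = \left(\left(-18 + 35\right) \left(3 \left(1 + 3\right) - 26\right)\right)^{2} = \left(17 \left(3 \cdot 4 - 26\right)\right)^{2} = \left(17 \left(12 - 26\right)\right)^{2} = \left(17 \left(-14\right)\right)^{2} = \left(-238\right)^{2} = 56644$)
$- r = \left(-1\right) 56644 = -56644$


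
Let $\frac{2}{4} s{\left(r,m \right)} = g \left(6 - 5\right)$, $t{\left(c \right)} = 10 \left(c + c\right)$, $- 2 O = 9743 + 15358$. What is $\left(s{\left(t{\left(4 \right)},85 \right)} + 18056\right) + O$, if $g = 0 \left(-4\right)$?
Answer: $\frac{11011}{2} \approx 5505.5$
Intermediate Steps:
$g = 0$
$O = - \frac{25101}{2}$ ($O = - \frac{9743 + 15358}{2} = \left(- \frac{1}{2}\right) 25101 = - \frac{25101}{2} \approx -12551.0$)
$t{\left(c \right)} = 20 c$ ($t{\left(c \right)} = 10 \cdot 2 c = 20 c$)
$s{\left(r,m \right)} = 0$ ($s{\left(r,m \right)} = 2 \cdot 0 \left(6 - 5\right) = 2 \cdot 0 \cdot 1 = 2 \cdot 0 = 0$)
$\left(s{\left(t{\left(4 \right)},85 \right)} + 18056\right) + O = \left(0 + 18056\right) - \frac{25101}{2} = 18056 - \frac{25101}{2} = \frac{11011}{2}$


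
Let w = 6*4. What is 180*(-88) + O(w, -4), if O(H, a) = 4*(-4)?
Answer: -15856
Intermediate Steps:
w = 24
O(H, a) = -16
180*(-88) + O(w, -4) = 180*(-88) - 16 = -15840 - 16 = -15856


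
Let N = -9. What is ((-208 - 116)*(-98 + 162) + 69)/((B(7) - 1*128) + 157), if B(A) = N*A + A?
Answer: 6889/9 ≈ 765.44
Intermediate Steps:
B(A) = -8*A (B(A) = -9*A + A = -8*A)
((-208 - 116)*(-98 + 162) + 69)/((B(7) - 1*128) + 157) = ((-208 - 116)*(-98 + 162) + 69)/((-8*7 - 1*128) + 157) = (-324*64 + 69)/((-56 - 128) + 157) = (-20736 + 69)/(-184 + 157) = -20667/(-27) = -20667*(-1/27) = 6889/9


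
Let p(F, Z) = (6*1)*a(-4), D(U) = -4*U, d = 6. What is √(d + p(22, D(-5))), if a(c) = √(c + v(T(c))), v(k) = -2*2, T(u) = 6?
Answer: √(6 + 12*I*√2) ≈ 3.4641 + 2.4495*I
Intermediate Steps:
v(k) = -4
a(c) = √(-4 + c) (a(c) = √(c - 4) = √(-4 + c))
p(F, Z) = 12*I*√2 (p(F, Z) = (6*1)*√(-4 - 4) = 6*√(-8) = 6*(2*I*√2) = 12*I*√2)
√(d + p(22, D(-5))) = √(6 + 12*I*√2)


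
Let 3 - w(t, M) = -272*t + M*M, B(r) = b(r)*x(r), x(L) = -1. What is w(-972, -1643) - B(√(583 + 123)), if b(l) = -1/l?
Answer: -2963830 - √706/706 ≈ -2.9638e+6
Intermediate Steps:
B(r) = 1/r (B(r) = -1/r*(-1) = 1/r)
w(t, M) = 3 - M² + 272*t (w(t, M) = 3 - (-272*t + M*M) = 3 - (-272*t + M²) = 3 - (M² - 272*t) = 3 + (-M² + 272*t) = 3 - M² + 272*t)
w(-972, -1643) - B(√(583 + 123)) = (3 - 1*(-1643)² + 272*(-972)) - 1/(√(583 + 123)) = (3 - 1*2699449 - 264384) - 1/(√706) = (3 - 2699449 - 264384) - √706/706 = -2963830 - √706/706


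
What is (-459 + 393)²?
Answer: 4356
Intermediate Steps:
(-459 + 393)² = (-66)² = 4356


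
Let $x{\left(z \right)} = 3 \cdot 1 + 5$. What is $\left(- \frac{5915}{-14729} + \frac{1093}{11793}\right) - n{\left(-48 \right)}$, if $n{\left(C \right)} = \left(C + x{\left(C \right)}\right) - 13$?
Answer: $\frac{714762041}{13361469} \approx 53.494$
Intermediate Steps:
$x{\left(z \right)} = 8$ ($x{\left(z \right)} = 3 + 5 = 8$)
$n{\left(C \right)} = -5 + C$ ($n{\left(C \right)} = \left(C + 8\right) - 13 = \left(8 + C\right) - 13 = -5 + C$)
$\left(- \frac{5915}{-14729} + \frac{1093}{11793}\right) - n{\left(-48 \right)} = \left(- \frac{5915}{-14729} + \frac{1093}{11793}\right) - \left(-5 - 48\right) = \left(\left(-5915\right) \left(- \frac{1}{14729}\right) + 1093 \cdot \frac{1}{11793}\right) - -53 = \left(\frac{455}{1133} + \frac{1093}{11793}\right) + 53 = \frac{6604184}{13361469} + 53 = \frac{714762041}{13361469}$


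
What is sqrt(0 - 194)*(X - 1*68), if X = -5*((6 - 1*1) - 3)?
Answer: -78*I*sqrt(194) ≈ -1086.4*I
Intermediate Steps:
X = -10 (X = -5*((6 - 1) - 3) = -5*(5 - 3) = -5*2 = -1*10 = -10)
sqrt(0 - 194)*(X - 1*68) = sqrt(0 - 194)*(-10 - 1*68) = sqrt(-194)*(-10 - 68) = (I*sqrt(194))*(-78) = -78*I*sqrt(194)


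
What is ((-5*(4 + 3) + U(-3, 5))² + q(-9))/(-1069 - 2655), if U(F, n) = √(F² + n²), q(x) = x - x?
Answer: -1259/3724 + 5*√34/266 ≈ -0.22847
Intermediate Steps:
q(x) = 0
((-5*(4 + 3) + U(-3, 5))² + q(-9))/(-1069 - 2655) = ((-5*(4 + 3) + √((-3)² + 5²))² + 0)/(-1069 - 2655) = ((-5*7 + √(9 + 25))² + 0)/(-3724) = ((-35 + √34)² + 0)*(-1/3724) = (-35 + √34)²*(-1/3724) = -(-35 + √34)²/3724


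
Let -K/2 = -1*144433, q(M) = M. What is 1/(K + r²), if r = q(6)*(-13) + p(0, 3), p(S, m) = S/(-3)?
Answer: 1/294950 ≈ 3.3904e-6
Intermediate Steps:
p(S, m) = -S/3 (p(S, m) = S*(-⅓) = -S/3)
r = -78 (r = 6*(-13) - ⅓*0 = -78 + 0 = -78)
K = 288866 (K = -(-2)*144433 = -2*(-144433) = 288866)
1/(K + r²) = 1/(288866 + (-78)²) = 1/(288866 + 6084) = 1/294950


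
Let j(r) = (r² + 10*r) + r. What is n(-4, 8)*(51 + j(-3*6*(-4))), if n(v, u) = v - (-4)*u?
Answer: 168756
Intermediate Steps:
n(v, u) = v + 4*u
j(r) = r² + 11*r
n(-4, 8)*(51 + j(-3*6*(-4))) = (-4 + 4*8)*(51 + (-3*6*(-4))*(11 - 3*6*(-4))) = (-4 + 32)*(51 + (-18*(-4))*(11 - 18*(-4))) = 28*(51 + 72*(11 + 72)) = 28*(51 + 72*83) = 28*(51 + 5976) = 28*6027 = 168756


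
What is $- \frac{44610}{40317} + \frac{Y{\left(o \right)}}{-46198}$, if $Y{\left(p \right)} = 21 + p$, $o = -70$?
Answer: $- \frac{686305749}{620854922} \approx -1.1054$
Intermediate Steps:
$- \frac{44610}{40317} + \frac{Y{\left(o \right)}}{-46198} = - \frac{44610}{40317} + \frac{21 - 70}{-46198} = \left(-44610\right) \frac{1}{40317} - - \frac{49}{46198} = - \frac{14870}{13439} + \frac{49}{46198} = - \frac{686305749}{620854922}$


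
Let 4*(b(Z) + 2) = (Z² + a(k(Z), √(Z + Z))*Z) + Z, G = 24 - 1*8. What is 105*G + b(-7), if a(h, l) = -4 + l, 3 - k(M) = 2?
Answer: 3391/2 - 7*I*√14/4 ≈ 1695.5 - 6.5479*I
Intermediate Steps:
G = 16 (G = 24 - 8 = 16)
k(M) = 1 (k(M) = 3 - 1*2 = 3 - 2 = 1)
b(Z) = -2 + Z/4 + Z²/4 + Z*(-4 + √2*√Z)/4 (b(Z) = -2 + ((Z² + (-4 + √(Z + Z))*Z) + Z)/4 = -2 + ((Z² + (-4 + √(2*Z))*Z) + Z)/4 = -2 + ((Z² + (-4 + √2*√Z)*Z) + Z)/4 = -2 + ((Z² + Z*(-4 + √2*√Z)) + Z)/4 = -2 + (Z + Z² + Z*(-4 + √2*√Z))/4 = -2 + (Z/4 + Z²/4 + Z*(-4 + √2*√Z)/4) = -2 + Z/4 + Z²/4 + Z*(-4 + √2*√Z)/4)
105*G + b(-7) = 105*16 + (-2 - ¾*(-7) + (¼)*(-7)² + √2*(-7)^(3/2)/4) = 1680 + (-2 + 21/4 + (¼)*49 + √2*(-7*I*√7)/4) = 1680 + (-2 + 21/4 + 49/4 - 7*I*√14/4) = 1680 + (31/2 - 7*I*√14/4) = 3391/2 - 7*I*√14/4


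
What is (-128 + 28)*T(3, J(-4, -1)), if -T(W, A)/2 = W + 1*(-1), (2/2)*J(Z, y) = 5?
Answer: 400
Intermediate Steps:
J(Z, y) = 5
T(W, A) = 2 - 2*W (T(W, A) = -2*(W + 1*(-1)) = -2*(W - 1) = -2*(-1 + W) = 2 - 2*W)
(-128 + 28)*T(3, J(-4, -1)) = (-128 + 28)*(2 - 2*3) = -100*(2 - 6) = -100*(-4) = 400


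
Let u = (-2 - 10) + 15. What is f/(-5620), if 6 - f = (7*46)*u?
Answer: 48/281 ≈ 0.17082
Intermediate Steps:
u = 3 (u = -12 + 15 = 3)
f = -960 (f = 6 - 7*46*3 = 6 - 322*3 = 6 - 1*966 = 6 - 966 = -960)
f/(-5620) = -960/(-5620) = -960*(-1/5620) = 48/281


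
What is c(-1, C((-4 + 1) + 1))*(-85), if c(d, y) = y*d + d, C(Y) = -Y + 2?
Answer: 425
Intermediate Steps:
C(Y) = 2 - Y
c(d, y) = d + d*y (c(d, y) = d*y + d = d + d*y)
c(-1, C((-4 + 1) + 1))*(-85) = -(1 + (2 - ((-4 + 1) + 1)))*(-85) = -(1 + (2 - (-3 + 1)))*(-85) = -(1 + (2 - 1*(-2)))*(-85) = -(1 + (2 + 2))*(-85) = -(1 + 4)*(-85) = -1*5*(-85) = -5*(-85) = 425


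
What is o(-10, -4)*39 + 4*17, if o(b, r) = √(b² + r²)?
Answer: 68 + 78*√29 ≈ 488.04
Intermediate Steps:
o(-10, -4)*39 + 4*17 = √((-10)² + (-4)²)*39 + 4*17 = √(100 + 16)*39 + 68 = √116*39 + 68 = (2*√29)*39 + 68 = 78*√29 + 68 = 68 + 78*√29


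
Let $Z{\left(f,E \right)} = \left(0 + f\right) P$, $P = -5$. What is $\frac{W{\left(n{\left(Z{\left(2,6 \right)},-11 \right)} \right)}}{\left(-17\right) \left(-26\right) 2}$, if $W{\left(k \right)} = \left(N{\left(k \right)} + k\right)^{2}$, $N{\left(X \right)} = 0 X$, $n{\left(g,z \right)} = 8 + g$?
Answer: $\frac{1}{221} \approx 0.0045249$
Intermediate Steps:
$Z{\left(f,E \right)} = - 5 f$ ($Z{\left(f,E \right)} = \left(0 + f\right) \left(-5\right) = f \left(-5\right) = - 5 f$)
$N{\left(X \right)} = 0$
$W{\left(k \right)} = k^{2}$ ($W{\left(k \right)} = \left(0 + k\right)^{2} = k^{2}$)
$\frac{W{\left(n{\left(Z{\left(2,6 \right)},-11 \right)} \right)}}{\left(-17\right) \left(-26\right) 2} = \frac{\left(8 - 10\right)^{2}}{\left(-17\right) \left(-26\right) 2} = \frac{\left(8 - 10\right)^{2}}{442 \cdot 2} = \frac{\left(-2\right)^{2}}{884} = 4 \cdot \frac{1}{884} = \frac{1}{221}$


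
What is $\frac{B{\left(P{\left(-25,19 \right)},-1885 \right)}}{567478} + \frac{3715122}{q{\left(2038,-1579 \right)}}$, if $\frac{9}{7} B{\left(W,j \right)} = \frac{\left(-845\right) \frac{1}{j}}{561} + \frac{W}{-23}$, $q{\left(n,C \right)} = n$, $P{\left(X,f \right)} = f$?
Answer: $\frac{1774979422036010459}{973698323865003} \approx 1822.9$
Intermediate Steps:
$B{\left(W,j \right)} = - \frac{5915}{5049 j} - \frac{7 W}{207}$ ($B{\left(W,j \right)} = \frac{7 \left(\frac{\left(-845\right) \frac{1}{j}}{561} + \frac{W}{-23}\right)}{9} = \frac{7 \left(- \frac{845}{j} \frac{1}{561} + W \left(- \frac{1}{23}\right)\right)}{9} = \frac{7 \left(- \frac{845}{561 j} - \frac{W}{23}\right)}{9} = - \frac{5915}{5049 j} - \frac{7 W}{207}$)
$\frac{B{\left(P{\left(-25,19 \right)},-1885 \right)}}{567478} + \frac{3715122}{q{\left(2038,-1579 \right)}} = \frac{\frac{7}{116127} \frac{1}{-1885} \left(-19435 - 10659 \left(-1885\right)\right)}{567478} + \frac{3715122}{2038} = \frac{7}{116127} \left(- \frac{1}{1885}\right) \left(-19435 + 20092215\right) \frac{1}{567478} + 3715122 \cdot \frac{1}{2038} = \frac{7}{116127} \left(- \frac{1}{1885}\right) 20072780 \cdot \frac{1}{567478} + \frac{1857561}{1019} = \left(- \frac{2161684}{3367683}\right) \frac{1}{567478} + \frac{1857561}{1019} = - \frac{1080842}{955543006737} + \frac{1857561}{1019} = \frac{1774979422036010459}{973698323865003}$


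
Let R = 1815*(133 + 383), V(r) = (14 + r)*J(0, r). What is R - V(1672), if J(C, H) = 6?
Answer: 926424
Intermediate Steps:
V(r) = 84 + 6*r (V(r) = (14 + r)*6 = 84 + 6*r)
R = 936540 (R = 1815*516 = 936540)
R - V(1672) = 936540 - (84 + 6*1672) = 936540 - (84 + 10032) = 936540 - 1*10116 = 936540 - 10116 = 926424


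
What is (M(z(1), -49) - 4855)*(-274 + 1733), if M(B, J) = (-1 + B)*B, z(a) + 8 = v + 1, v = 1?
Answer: -7022167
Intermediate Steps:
z(a) = -6 (z(a) = -8 + (1 + 1) = -8 + 2 = -6)
M(B, J) = B*(-1 + B)
(M(z(1), -49) - 4855)*(-274 + 1733) = (-6*(-1 - 6) - 4855)*(-274 + 1733) = (-6*(-7) - 4855)*1459 = (42 - 4855)*1459 = -4813*1459 = -7022167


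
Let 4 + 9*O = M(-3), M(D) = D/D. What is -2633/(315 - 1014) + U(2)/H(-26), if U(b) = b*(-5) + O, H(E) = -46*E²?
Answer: 81882991/21736104 ≈ 3.7671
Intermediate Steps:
M(D) = 1
O = -⅓ (O = -4/9 + (⅑)*1 = -4/9 + ⅑ = -⅓ ≈ -0.33333)
U(b) = -⅓ - 5*b (U(b) = b*(-5) - ⅓ = -5*b - ⅓ = -⅓ - 5*b)
-2633/(315 - 1014) + U(2)/H(-26) = -2633/(315 - 1014) + (-⅓ - 5*2)/((-46*(-26)²)) = -2633/(-699) + (-⅓ - 10)/((-46*676)) = -2633*(-1/699) - 31/3/(-31096) = 2633/699 - 31/3*(-1/31096) = 2633/699 + 31/93288 = 81882991/21736104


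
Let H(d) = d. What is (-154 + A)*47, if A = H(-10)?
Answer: -7708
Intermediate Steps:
A = -10
(-154 + A)*47 = (-154 - 10)*47 = -164*47 = -7708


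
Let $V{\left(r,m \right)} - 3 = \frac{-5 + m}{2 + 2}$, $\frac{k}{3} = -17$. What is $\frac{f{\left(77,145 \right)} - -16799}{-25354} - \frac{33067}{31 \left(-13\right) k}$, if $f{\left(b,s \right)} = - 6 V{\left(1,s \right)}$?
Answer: $- \frac{1178964481}{521100762} \approx -2.2625$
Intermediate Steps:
$k = -51$ ($k = 3 \left(-17\right) = -51$)
$V{\left(r,m \right)} = \frac{7}{4} + \frac{m}{4}$ ($V{\left(r,m \right)} = 3 + \frac{-5 + m}{2 + 2} = 3 + \frac{-5 + m}{4} = 3 + \left(-5 + m\right) \frac{1}{4} = 3 + \left(- \frac{5}{4} + \frac{m}{4}\right) = \frac{7}{4} + \frac{m}{4}$)
$f{\left(b,s \right)} = - \frac{21}{2} - \frac{3 s}{2}$ ($f{\left(b,s \right)} = - 6 \left(\frac{7}{4} + \frac{s}{4}\right) = - \frac{21}{2} - \frac{3 s}{2}$)
$\frac{f{\left(77,145 \right)} - -16799}{-25354} - \frac{33067}{31 \left(-13\right) k} = \frac{\left(- \frac{21}{2} - \frac{435}{2}\right) - -16799}{-25354} - \frac{33067}{31 \left(-13\right) \left(-51\right)} = \left(\left(- \frac{21}{2} - \frac{435}{2}\right) + 16799\right) \left(- \frac{1}{25354}\right) - \frac{33067}{\left(-403\right) \left(-51\right)} = \left(-228 + 16799\right) \left(- \frac{1}{25354}\right) - \frac{33067}{20553} = 16571 \left(- \frac{1}{25354}\right) - \frac{33067}{20553} = - \frac{16571}{25354} - \frac{33067}{20553} = - \frac{1178964481}{521100762}$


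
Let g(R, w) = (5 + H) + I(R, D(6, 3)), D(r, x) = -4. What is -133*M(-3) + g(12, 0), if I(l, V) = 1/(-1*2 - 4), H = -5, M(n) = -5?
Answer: 3989/6 ≈ 664.83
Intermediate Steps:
I(l, V) = -1/6 (I(l, V) = 1/(-2 - 4) = 1/(-6) = -1/6)
g(R, w) = -1/6 (g(R, w) = (5 - 5) - 1/6 = 0 - 1/6 = -1/6)
-133*M(-3) + g(12, 0) = -133*(-5) - 1/6 = 665 - 1/6 = 3989/6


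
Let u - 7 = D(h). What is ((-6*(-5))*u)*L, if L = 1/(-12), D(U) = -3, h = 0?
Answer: -10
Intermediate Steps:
u = 4 (u = 7 - 3 = 4)
L = -1/12 ≈ -0.083333
((-6*(-5))*u)*L = (-6*(-5)*4)*(-1/12) = (30*4)*(-1/12) = 120*(-1/12) = -10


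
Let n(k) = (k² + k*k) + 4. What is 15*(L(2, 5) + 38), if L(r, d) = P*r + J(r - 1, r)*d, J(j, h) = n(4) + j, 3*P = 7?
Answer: 3415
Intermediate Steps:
P = 7/3 (P = (⅓)*7 = 7/3 ≈ 2.3333)
n(k) = 4 + 2*k² (n(k) = (k² + k²) + 4 = 2*k² + 4 = 4 + 2*k²)
J(j, h) = 36 + j (J(j, h) = (4 + 2*4²) + j = (4 + 2*16) + j = (4 + 32) + j = 36 + j)
L(r, d) = 7*r/3 + d*(35 + r) (L(r, d) = 7*r/3 + (36 + (r - 1))*d = 7*r/3 + (36 + (-1 + r))*d = 7*r/3 + (35 + r)*d = 7*r/3 + d*(35 + r))
15*(L(2, 5) + 38) = 15*(((7/3)*2 + 5*(35 + 2)) + 38) = 15*((14/3 + 5*37) + 38) = 15*((14/3 + 185) + 38) = 15*(569/3 + 38) = 15*(683/3) = 3415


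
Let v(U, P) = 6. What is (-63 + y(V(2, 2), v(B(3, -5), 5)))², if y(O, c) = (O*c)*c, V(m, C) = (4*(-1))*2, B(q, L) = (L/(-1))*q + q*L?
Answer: 123201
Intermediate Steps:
B(q, L) = 0 (B(q, L) = (L*(-1))*q + L*q = (-L)*q + L*q = -L*q + L*q = 0)
V(m, C) = -8 (V(m, C) = -4*2 = -8)
y(O, c) = O*c²
(-63 + y(V(2, 2), v(B(3, -5), 5)))² = (-63 - 8*6²)² = (-63 - 8*36)² = (-63 - 288)² = (-351)² = 123201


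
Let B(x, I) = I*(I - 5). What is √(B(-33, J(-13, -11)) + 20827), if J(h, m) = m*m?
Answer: √34863 ≈ 186.72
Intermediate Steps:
J(h, m) = m²
B(x, I) = I*(-5 + I)
√(B(-33, J(-13, -11)) + 20827) = √((-11)²*(-5 + (-11)²) + 20827) = √(121*(-5 + 121) + 20827) = √(121*116 + 20827) = √(14036 + 20827) = √34863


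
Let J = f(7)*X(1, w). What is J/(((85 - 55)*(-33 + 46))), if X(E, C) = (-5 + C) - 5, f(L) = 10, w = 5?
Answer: -5/39 ≈ -0.12821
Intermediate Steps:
X(E, C) = -10 + C
J = -50 (J = 10*(-10 + 5) = 10*(-5) = -50)
J/(((85 - 55)*(-33 + 46))) = -50*1/((-33 + 46)*(85 - 55)) = -50/(30*13) = -50/390 = -50*1/390 = -5/39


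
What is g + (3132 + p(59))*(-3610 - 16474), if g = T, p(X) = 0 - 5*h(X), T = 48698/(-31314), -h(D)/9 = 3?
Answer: -1027325123545/15657 ≈ -6.5614e+7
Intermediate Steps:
h(D) = -27 (h(D) = -9*3 = -27)
T = -24349/15657 (T = 48698*(-1/31314) = -24349/15657 ≈ -1.5552)
p(X) = 135 (p(X) = 0 - 5*(-27) = 0 + 135 = 135)
g = -24349/15657 ≈ -1.5552
g + (3132 + p(59))*(-3610 - 16474) = -24349/15657 + (3132 + 135)*(-3610 - 16474) = -24349/15657 + 3267*(-20084) = -24349/15657 - 65614428 = -1027325123545/15657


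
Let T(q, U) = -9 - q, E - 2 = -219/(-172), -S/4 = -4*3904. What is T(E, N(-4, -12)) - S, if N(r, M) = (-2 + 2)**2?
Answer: -10745919/172 ≈ -62476.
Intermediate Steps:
S = 62464 (S = -(-16)*3904 = -4*(-15616) = 62464)
E = 563/172 (E = 2 - 219/(-172) = 2 - 219*(-1/172) = 2 + 219/172 = 563/172 ≈ 3.2733)
N(r, M) = 0 (N(r, M) = 0**2 = 0)
T(E, N(-4, -12)) - S = (-9 - 1*563/172) - 1*62464 = (-9 - 563/172) - 62464 = -2111/172 - 62464 = -10745919/172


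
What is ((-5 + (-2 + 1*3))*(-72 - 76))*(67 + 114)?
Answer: 107152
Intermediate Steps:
((-5 + (-2 + 1*3))*(-72 - 76))*(67 + 114) = ((-5 + (-2 + 3))*(-148))*181 = ((-5 + 1)*(-148))*181 = -4*(-148)*181 = 592*181 = 107152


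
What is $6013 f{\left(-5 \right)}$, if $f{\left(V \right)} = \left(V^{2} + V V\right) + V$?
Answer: $270585$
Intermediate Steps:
$f{\left(V \right)} = V + 2 V^{2}$ ($f{\left(V \right)} = \left(V^{2} + V^{2}\right) + V = 2 V^{2} + V = V + 2 V^{2}$)
$6013 f{\left(-5 \right)} = 6013 \left(- 5 \left(1 + 2 \left(-5\right)\right)\right) = 6013 \left(- 5 \left(1 - 10\right)\right) = 6013 \left(\left(-5\right) \left(-9\right)\right) = 6013 \cdot 45 = 270585$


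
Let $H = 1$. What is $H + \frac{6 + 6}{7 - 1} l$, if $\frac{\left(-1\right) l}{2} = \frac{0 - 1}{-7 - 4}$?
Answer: $\frac{7}{11} \approx 0.63636$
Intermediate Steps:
$l = - \frac{2}{11}$ ($l = - 2 \frac{0 - 1}{-7 - 4} = - 2 \left(- \frac{1}{-11}\right) = - 2 \left(\left(-1\right) \left(- \frac{1}{11}\right)\right) = \left(-2\right) \frac{1}{11} = - \frac{2}{11} \approx -0.18182$)
$H + \frac{6 + 6}{7 - 1} l = 1 + \frac{6 + 6}{7 - 1} \left(- \frac{2}{11}\right) = 1 + \frac{12}{6} \left(- \frac{2}{11}\right) = 1 + 12 \cdot \frac{1}{6} \left(- \frac{2}{11}\right) = 1 + 2 \left(- \frac{2}{11}\right) = 1 - \frac{4}{11} = \frac{7}{11}$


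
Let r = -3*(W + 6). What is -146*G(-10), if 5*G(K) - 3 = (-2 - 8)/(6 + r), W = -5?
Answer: 146/15 ≈ 9.7333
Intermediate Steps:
r = -3 (r = -3*(-5 + 6) = -3 ≈ -3.0000)
G(K) = -1/15 (G(K) = ⅗ + ((-2 - 8)/(6 - 3))/5 = ⅗ + (-10/3)/5 = ⅗ + (-10*⅓)/5 = ⅗ + (⅕)*(-10/3) = ⅗ - ⅔ = -1/15)
-146*G(-10) = -146*(-1/15) = 146/15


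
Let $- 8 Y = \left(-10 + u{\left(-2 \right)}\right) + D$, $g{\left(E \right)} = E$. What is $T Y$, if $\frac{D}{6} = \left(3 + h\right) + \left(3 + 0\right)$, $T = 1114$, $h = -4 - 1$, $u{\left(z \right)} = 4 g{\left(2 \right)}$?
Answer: $-557$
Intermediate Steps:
$u{\left(z \right)} = 8$ ($u{\left(z \right)} = 4 \cdot 2 = 8$)
$h = -5$ ($h = -4 - 1 = -5$)
$D = 6$ ($D = 6 \left(\left(3 - 5\right) + \left(3 + 0\right)\right) = 6 \left(-2 + 3\right) = 6 \cdot 1 = 6$)
$Y = - \frac{1}{2}$ ($Y = - \frac{\left(-10 + 8\right) + 6}{8} = - \frac{-2 + 6}{8} = \left(- \frac{1}{8}\right) 4 = - \frac{1}{2} \approx -0.5$)
$T Y = 1114 \left(- \frac{1}{2}\right) = -557$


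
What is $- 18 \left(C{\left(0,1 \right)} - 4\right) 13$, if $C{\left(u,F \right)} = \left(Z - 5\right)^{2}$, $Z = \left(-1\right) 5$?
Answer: $-22464$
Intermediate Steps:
$Z = -5$
$C{\left(u,F \right)} = 100$ ($C{\left(u,F \right)} = \left(-5 - 5\right)^{2} = \left(-10\right)^{2} = 100$)
$- 18 \left(C{\left(0,1 \right)} - 4\right) 13 = - 18 \left(100 - 4\right) 13 = \left(-18\right) 96 \cdot 13 = \left(-1728\right) 13 = -22464$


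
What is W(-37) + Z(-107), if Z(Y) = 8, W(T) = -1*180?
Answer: -172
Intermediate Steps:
W(T) = -180
W(-37) + Z(-107) = -180 + 8 = -172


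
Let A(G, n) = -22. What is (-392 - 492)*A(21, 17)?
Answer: 19448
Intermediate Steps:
(-392 - 492)*A(21, 17) = (-392 - 492)*(-22) = -884*(-22) = 19448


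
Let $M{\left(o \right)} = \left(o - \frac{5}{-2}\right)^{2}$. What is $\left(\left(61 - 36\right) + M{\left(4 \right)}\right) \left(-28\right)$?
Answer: $-1883$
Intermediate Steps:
$M{\left(o \right)} = \left(\frac{5}{2} + o\right)^{2}$ ($M{\left(o \right)} = \left(o - - \frac{5}{2}\right)^{2} = \left(o + \frac{5}{2}\right)^{2} = \left(\frac{5}{2} + o\right)^{2}$)
$\left(\left(61 - 36\right) + M{\left(4 \right)}\right) \left(-28\right) = \left(\left(61 - 36\right) + \frac{\left(5 + 2 \cdot 4\right)^{2}}{4}\right) \left(-28\right) = \left(25 + \frac{\left(5 + 8\right)^{2}}{4}\right) \left(-28\right) = \left(25 + \frac{13^{2}}{4}\right) \left(-28\right) = \left(25 + \frac{1}{4} \cdot 169\right) \left(-28\right) = \left(25 + \frac{169}{4}\right) \left(-28\right) = \frac{269}{4} \left(-28\right) = -1883$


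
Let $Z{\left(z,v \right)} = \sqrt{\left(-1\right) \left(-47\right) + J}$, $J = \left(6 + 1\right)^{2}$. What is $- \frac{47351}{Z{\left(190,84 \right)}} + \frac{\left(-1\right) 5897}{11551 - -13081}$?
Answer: $- \frac{5897}{24632} - \frac{47351 \sqrt{6}}{24} \approx -4833.0$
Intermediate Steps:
$J = 49$ ($J = 7^{2} = 49$)
$Z{\left(z,v \right)} = 4 \sqrt{6}$ ($Z{\left(z,v \right)} = \sqrt{\left(-1\right) \left(-47\right) + 49} = \sqrt{47 + 49} = \sqrt{96} = 4 \sqrt{6}$)
$- \frac{47351}{Z{\left(190,84 \right)}} + \frac{\left(-1\right) 5897}{11551 - -13081} = - \frac{47351}{4 \sqrt{6}} + \frac{\left(-1\right) 5897}{11551 - -13081} = - 47351 \frac{\sqrt{6}}{24} - \frac{5897}{11551 + 13081} = - \frac{47351 \sqrt{6}}{24} - \frac{5897}{24632} = - \frac{5897}{24632} - \frac{47351 \sqrt{6}}{24}$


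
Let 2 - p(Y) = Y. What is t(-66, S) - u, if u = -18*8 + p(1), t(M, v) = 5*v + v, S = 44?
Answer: 407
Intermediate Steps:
p(Y) = 2 - Y
t(M, v) = 6*v
u = -143 (u = -18*8 + (2 - 1*1) = -144 + (2 - 1) = -144 + 1 = -143)
t(-66, S) - u = 6*44 - 1*(-143) = 264 + 143 = 407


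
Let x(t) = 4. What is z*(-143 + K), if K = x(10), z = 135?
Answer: -18765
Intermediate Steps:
K = 4
z*(-143 + K) = 135*(-143 + 4) = 135*(-139) = -18765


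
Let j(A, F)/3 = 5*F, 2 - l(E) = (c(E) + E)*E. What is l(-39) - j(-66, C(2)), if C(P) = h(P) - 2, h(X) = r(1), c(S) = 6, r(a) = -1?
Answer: -1240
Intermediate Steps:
h(X) = -1
C(P) = -3 (C(P) = -1 - 2 = -3)
l(E) = 2 - E*(6 + E) (l(E) = 2 - (6 + E)*E = 2 - E*(6 + E))
j(A, F) = 15*F (j(A, F) = 3*(5*F) = 15*F)
l(-39) - j(-66, C(2)) = (2 - 1*(-39)² - 6*(-39)) - 15*(-3) = (2 - 1*1521 + 234) - 1*(-45) = (2 - 1521 + 234) + 45 = -1285 + 45 = -1240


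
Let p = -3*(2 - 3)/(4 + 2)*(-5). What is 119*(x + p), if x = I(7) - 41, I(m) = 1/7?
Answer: -10319/2 ≈ -5159.5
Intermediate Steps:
I(m) = ⅐
x = -286/7 (x = ⅐ - 41 = -286/7 ≈ -40.857)
p = -5/2 (p = -(-3)/6*(-5) = -3*(-⅙)*(-5) = (½)*(-5) = -5/2 ≈ -2.5000)
119*(x + p) = 119*(-286/7 - 5/2) = 119*(-607/14) = -10319/2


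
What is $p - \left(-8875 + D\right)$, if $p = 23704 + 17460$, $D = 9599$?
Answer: $40440$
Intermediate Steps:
$p = 41164$
$p - \left(-8875 + D\right) = 41164 + \left(8875 - 9599\right) = 41164 - 724 = 40440$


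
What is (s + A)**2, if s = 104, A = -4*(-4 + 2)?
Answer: 12544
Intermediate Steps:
A = 8 (A = -4*(-2) = 8)
(s + A)**2 = (104 + 8)**2 = 112**2 = 12544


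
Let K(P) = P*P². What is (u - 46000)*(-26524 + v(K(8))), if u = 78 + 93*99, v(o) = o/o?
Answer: 973791945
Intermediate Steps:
K(P) = P³
v(o) = 1
u = 9285 (u = 78 + 9207 = 9285)
(u - 46000)*(-26524 + v(K(8))) = (9285 - 46000)*(-26524 + 1) = -36715*(-26523) = 973791945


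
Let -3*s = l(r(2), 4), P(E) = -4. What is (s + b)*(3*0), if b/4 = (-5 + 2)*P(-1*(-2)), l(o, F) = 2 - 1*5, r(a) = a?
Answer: 0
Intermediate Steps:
l(o, F) = -3 (l(o, F) = 2 - 5 = -3)
s = 1 (s = -⅓*(-3) = 1)
b = 48 (b = 4*((-5 + 2)*(-4)) = 4*(-3*(-4)) = 4*12 = 48)
(s + b)*(3*0) = (1 + 48)*(3*0) = 49*0 = 0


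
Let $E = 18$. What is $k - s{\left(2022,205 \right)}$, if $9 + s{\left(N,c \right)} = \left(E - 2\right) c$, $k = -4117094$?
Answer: $-4120365$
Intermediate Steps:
$s{\left(N,c \right)} = -9 + 16 c$ ($s{\left(N,c \right)} = -9 + \left(18 - 2\right) c = -9 + 16 c$)
$k - s{\left(2022,205 \right)} = -4117094 - \left(-9 + 16 \cdot 205\right) = -4117094 - \left(-9 + 3280\right) = -4117094 - 3271 = -4120365$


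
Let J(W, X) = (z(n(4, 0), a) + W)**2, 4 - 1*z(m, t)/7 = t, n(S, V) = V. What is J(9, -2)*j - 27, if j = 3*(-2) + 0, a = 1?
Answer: -5427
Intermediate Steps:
z(m, t) = 28 - 7*t
j = -6 (j = -6 + 0 = -6)
J(W, X) = (21 + W)**2 (J(W, X) = ((28 - 7*1) + W)**2 = ((28 - 7) + W)**2 = (21 + W)**2)
J(9, -2)*j - 27 = (21 + 9)**2*(-6) - 27 = 30**2*(-6) - 27 = 900*(-6) - 27 = -5400 - 27 = -5427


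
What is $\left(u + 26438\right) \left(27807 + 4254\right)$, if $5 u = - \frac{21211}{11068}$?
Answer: $\frac{46907093208249}{55340} \approx 8.4762 \cdot 10^{8}$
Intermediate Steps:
$u = - \frac{21211}{55340}$ ($u = \frac{\left(-21211\right) \frac{1}{11068}}{5} = \frac{1}{5} \left(- \frac{21211}{11068}\right) = - \frac{21211}{55340} \approx -0.38329$)
$\left(u + 26438\right) \left(27807 + 4254\right) = \left(- \frac{21211}{55340} + 26438\right) \left(27807 + 4254\right) = \frac{1463057709}{55340} \cdot 32061 = \frac{46907093208249}{55340}$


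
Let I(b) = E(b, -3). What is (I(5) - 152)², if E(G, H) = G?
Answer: 21609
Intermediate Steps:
I(b) = b
(I(5) - 152)² = (5 - 152)² = (-147)² = 21609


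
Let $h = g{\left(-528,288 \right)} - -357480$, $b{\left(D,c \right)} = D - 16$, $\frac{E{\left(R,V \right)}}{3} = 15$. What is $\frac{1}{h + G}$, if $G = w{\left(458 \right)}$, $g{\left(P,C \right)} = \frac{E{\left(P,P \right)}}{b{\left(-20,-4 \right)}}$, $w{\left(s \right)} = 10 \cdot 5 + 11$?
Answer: $\frac{4}{1430159} \approx 2.7969 \cdot 10^{-6}$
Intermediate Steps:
$E{\left(R,V \right)} = 45$ ($E{\left(R,V \right)} = 3 \cdot 15 = 45$)
$w{\left(s \right)} = 61$ ($w{\left(s \right)} = 50 + 11 = 61$)
$b{\left(D,c \right)} = -16 + D$
$g{\left(P,C \right)} = - \frac{5}{4}$ ($g{\left(P,C \right)} = \frac{45}{-16 - 20} = \frac{45}{-36} = 45 \left(- \frac{1}{36}\right) = - \frac{5}{4}$)
$G = 61$
$h = \frac{1429915}{4}$ ($h = - \frac{5}{4} - -357480 = - \frac{5}{4} + 357480 = \frac{1429915}{4} \approx 3.5748 \cdot 10^{5}$)
$\frac{1}{h + G} = \frac{1}{\frac{1429915}{4} + 61} = \frac{1}{\frac{1430159}{4}} = \frac{4}{1430159}$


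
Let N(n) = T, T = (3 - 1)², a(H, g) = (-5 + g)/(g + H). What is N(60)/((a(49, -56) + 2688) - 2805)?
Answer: -14/379 ≈ -0.036939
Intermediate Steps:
a(H, g) = (-5 + g)/(H + g)
T = 4 (T = 2² = 4)
N(n) = 4
N(60)/((a(49, -56) + 2688) - 2805) = 4/(((-5 - 56)/(49 - 56) + 2688) - 2805) = 4/((-61/(-7) + 2688) - 2805) = 4/((-⅐*(-61) + 2688) - 2805) = 4/((61/7 + 2688) - 2805) = 4/(18877/7 - 2805) = 4/(-758/7) = 4*(-7/758) = -14/379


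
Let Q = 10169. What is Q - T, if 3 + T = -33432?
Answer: 43604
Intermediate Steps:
T = -33435 (T = -3 - 33432 = -33435)
Q - T = 10169 - 1*(-33435) = 10169 + 33435 = 43604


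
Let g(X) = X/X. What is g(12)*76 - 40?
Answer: 36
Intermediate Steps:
g(X) = 1
g(12)*76 - 40 = 1*76 - 40 = 76 - 40 = 36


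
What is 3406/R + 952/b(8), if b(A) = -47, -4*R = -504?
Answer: 20065/2961 ≈ 6.7764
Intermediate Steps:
R = 126 (R = -¼*(-504) = 126)
3406/R + 952/b(8) = 3406/126 + 952/(-47) = 3406*(1/126) + 952*(-1/47) = 1703/63 - 952/47 = 20065/2961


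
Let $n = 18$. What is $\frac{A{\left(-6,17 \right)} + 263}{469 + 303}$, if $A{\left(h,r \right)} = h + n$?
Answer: $\frac{275}{772} \approx 0.35622$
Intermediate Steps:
$A{\left(h,r \right)} = 18 + h$ ($A{\left(h,r \right)} = h + 18 = 18 + h$)
$\frac{A{\left(-6,17 \right)} + 263}{469 + 303} = \frac{\left(18 - 6\right) + 263}{469 + 303} = \frac{12 + 263}{772} = 275 \cdot \frac{1}{772} = \frac{275}{772}$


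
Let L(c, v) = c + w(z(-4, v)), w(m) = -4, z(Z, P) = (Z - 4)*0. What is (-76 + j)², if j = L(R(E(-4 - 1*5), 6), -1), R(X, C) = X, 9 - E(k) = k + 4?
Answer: 4356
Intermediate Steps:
z(Z, P) = 0 (z(Z, P) = (-4 + Z)*0 = 0)
E(k) = 5 - k (E(k) = 9 - (k + 4) = 9 - (4 + k) = 9 + (-4 - k) = 5 - k)
L(c, v) = -4 + c (L(c, v) = c - 4 = -4 + c)
j = 10 (j = -4 + (5 - (-4 - 1*5)) = -4 + (5 - (-4 - 5)) = -4 + (5 - 1*(-9)) = -4 + (5 + 9) = -4 + 14 = 10)
(-76 + j)² = (-76 + 10)² = (-66)² = 4356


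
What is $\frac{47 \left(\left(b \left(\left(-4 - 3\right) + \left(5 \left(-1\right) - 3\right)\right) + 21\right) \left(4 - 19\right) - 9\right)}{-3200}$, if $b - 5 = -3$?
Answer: $- \frac{2961}{1600} \approx -1.8506$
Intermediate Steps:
$b = 2$ ($b = 5 - 3 = 2$)
$\frac{47 \left(\left(b \left(\left(-4 - 3\right) + \left(5 \left(-1\right) - 3\right)\right) + 21\right) \left(4 - 19\right) - 9\right)}{-3200} = \frac{47 \left(\left(2 \left(\left(-4 - 3\right) + \left(5 \left(-1\right) - 3\right)\right) + 21\right) \left(4 - 19\right) - 9\right)}{-3200} = 47 \left(\left(2 \left(\left(-4 - 3\right) - 8\right) + 21\right) \left(-15\right) - 9\right) \left(- \frac{1}{3200}\right) = 47 \left(\left(2 \left(-7 - 8\right) + 21\right) \left(-15\right) - 9\right) \left(- \frac{1}{3200}\right) = 47 \left(\left(2 \left(-15\right) + 21\right) \left(-15\right) - 9\right) \left(- \frac{1}{3200}\right) = 47 \left(\left(-30 + 21\right) \left(-15\right) - 9\right) \left(- \frac{1}{3200}\right) = 47 \left(\left(-9\right) \left(-15\right) - 9\right) \left(- \frac{1}{3200}\right) = 47 \left(135 - 9\right) \left(- \frac{1}{3200}\right) = 47 \cdot 126 \left(- \frac{1}{3200}\right) = 5922 \left(- \frac{1}{3200}\right) = - \frac{2961}{1600}$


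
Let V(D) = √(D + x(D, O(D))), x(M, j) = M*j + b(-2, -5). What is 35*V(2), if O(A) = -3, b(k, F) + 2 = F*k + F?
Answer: 35*I ≈ 35.0*I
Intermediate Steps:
b(k, F) = -2 + F + F*k (b(k, F) = -2 + (F*k + F) = -2 + (F + F*k) = -2 + F + F*k)
x(M, j) = 3 + M*j (x(M, j) = M*j + (-2 - 5 - 5*(-2)) = M*j + (-2 - 5 + 10) = M*j + 3 = 3 + M*j)
V(D) = √(3 - 2*D) (V(D) = √(D + (3 + D*(-3))) = √(D + (3 - 3*D)) = √(3 - 2*D))
35*V(2) = 35*√(3 - 2*2) = 35*√(3 - 4) = 35*√(-1) = 35*I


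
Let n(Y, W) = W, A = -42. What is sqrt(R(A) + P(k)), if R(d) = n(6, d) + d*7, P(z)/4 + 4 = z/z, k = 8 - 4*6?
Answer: 2*I*sqrt(87) ≈ 18.655*I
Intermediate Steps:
k = -16 (k = 8 - 24 = -16)
P(z) = -12 (P(z) = -16 + 4*(z/z) = -16 + 4*1 = -16 + 4 = -12)
R(d) = 8*d (R(d) = d + d*7 = d + 7*d = 8*d)
sqrt(R(A) + P(k)) = sqrt(8*(-42) - 12) = sqrt(-336 - 12) = sqrt(-348) = 2*I*sqrt(87)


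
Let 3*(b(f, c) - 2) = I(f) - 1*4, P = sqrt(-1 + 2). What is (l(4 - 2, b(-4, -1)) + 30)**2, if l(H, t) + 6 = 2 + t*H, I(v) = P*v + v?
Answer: 484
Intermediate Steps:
P = 1 (P = sqrt(1) = 1)
I(v) = 2*v (I(v) = 1*v + v = v + v = 2*v)
b(f, c) = 2/3 + 2*f/3 (b(f, c) = 2 + (2*f - 1*4)/3 = 2 + (2*f - 4)/3 = 2 + (-4 + 2*f)/3 = 2 + (-4/3 + 2*f/3) = 2/3 + 2*f/3)
l(H, t) = -4 + H*t (l(H, t) = -6 + (2 + t*H) = -6 + (2 + H*t) = -4 + H*t)
(l(4 - 2, b(-4, -1)) + 30)**2 = ((-4 + (4 - 2)*(2/3 + (2/3)*(-4))) + 30)**2 = ((-4 + 2*(2/3 - 8/3)) + 30)**2 = ((-4 + 2*(-2)) + 30)**2 = ((-4 - 4) + 30)**2 = (-8 + 30)**2 = 22**2 = 484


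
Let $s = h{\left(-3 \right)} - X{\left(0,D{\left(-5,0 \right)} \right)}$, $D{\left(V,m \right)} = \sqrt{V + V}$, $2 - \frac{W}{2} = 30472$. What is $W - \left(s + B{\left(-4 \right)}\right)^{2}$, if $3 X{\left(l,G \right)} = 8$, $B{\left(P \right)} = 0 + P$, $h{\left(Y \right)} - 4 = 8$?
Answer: $- \frac{548716}{9} \approx -60968.0$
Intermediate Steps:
$W = -60940$ ($W = 4 - 60944 = -60940$)
$h{\left(Y \right)} = 12$ ($h{\left(Y \right)} = 4 + 8 = 12$)
$B{\left(P \right)} = P$
$D{\left(V,m \right)} = \sqrt{2} \sqrt{V}$ ($D{\left(V,m \right)} = \sqrt{2 V} = \sqrt{2} \sqrt{V}$)
$X{\left(l,G \right)} = \frac{8}{3}$ ($X{\left(l,G \right)} = \frac{1}{3} \cdot 8 = \frac{8}{3}$)
$s = \frac{28}{3}$ ($s = 12 - \frac{8}{3} = \frac{28}{3} \approx 9.3333$)
$W - \left(s + B{\left(-4 \right)}\right)^{2} = -60940 - \left(\frac{28}{3} - 4\right)^{2} = -60940 - \left(\frac{16}{3}\right)^{2} = -60940 - \frac{256}{9} = - \frac{548716}{9}$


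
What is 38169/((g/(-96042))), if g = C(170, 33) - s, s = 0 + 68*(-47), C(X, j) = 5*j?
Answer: -3665827098/3361 ≈ -1.0907e+6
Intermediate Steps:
s = -3196 (s = 0 - 3196 = -3196)
g = 3361 (g = 5*33 - 1*(-3196) = 165 + 3196 = 3361)
38169/((g/(-96042))) = 38169/((3361/(-96042))) = 38169/((3361*(-1/96042))) = 38169/(-3361/96042) = 38169*(-96042/3361) = -3665827098/3361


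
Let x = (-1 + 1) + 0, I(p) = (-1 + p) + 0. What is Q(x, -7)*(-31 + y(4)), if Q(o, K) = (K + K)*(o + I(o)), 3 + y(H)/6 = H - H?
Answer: -686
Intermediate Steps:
I(p) = -1 + p
x = 0 (x = 0 + 0 = 0)
y(H) = -18 (y(H) = -18 + 6*(H - H) = -18 + 6*0 = -18 + 0 = -18)
Q(o, K) = 2*K*(-1 + 2*o) (Q(o, K) = (K + K)*(o + (-1 + o)) = (2*K)*(-1 + 2*o) = 2*K*(-1 + 2*o))
Q(x, -7)*(-31 + y(4)) = (2*(-7)*(-1 + 2*0))*(-31 - 18) = (2*(-7)*(-1 + 0))*(-49) = (2*(-7)*(-1))*(-49) = 14*(-49) = -686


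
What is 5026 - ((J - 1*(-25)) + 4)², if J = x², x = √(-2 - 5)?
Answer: 4542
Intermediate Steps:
x = I*√7 (x = √(-7) = I*√7 ≈ 2.6458*I)
J = -7 (J = (I*√7)² = -7)
5026 - ((J - 1*(-25)) + 4)² = 5026 - ((-7 - 1*(-25)) + 4)² = 5026 - ((-7 + 25) + 4)² = 5026 - (18 + 4)² = 5026 - 1*22² = 5026 - 1*484 = 5026 - 484 = 4542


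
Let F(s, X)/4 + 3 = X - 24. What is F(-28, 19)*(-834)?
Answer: 26688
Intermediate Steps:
F(s, X) = -108 + 4*X (F(s, X) = -12 + 4*(X - 24) = -12 + 4*(-24 + X) = -12 + (-96 + 4*X) = -108 + 4*X)
F(-28, 19)*(-834) = (-108 + 4*19)*(-834) = (-108 + 76)*(-834) = -32*(-834) = 26688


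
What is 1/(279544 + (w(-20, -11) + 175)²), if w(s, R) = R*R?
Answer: 1/367160 ≈ 2.7236e-6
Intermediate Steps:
w(s, R) = R²
1/(279544 + (w(-20, -11) + 175)²) = 1/(279544 + ((-11)² + 175)²) = 1/(279544 + (121 + 175)²) = 1/(279544 + 296²) = 1/(279544 + 87616) = 1/367160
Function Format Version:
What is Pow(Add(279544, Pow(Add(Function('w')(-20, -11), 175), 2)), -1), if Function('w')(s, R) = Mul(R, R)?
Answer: Rational(1, 367160) ≈ 2.7236e-6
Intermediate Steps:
Function('w')(s, R) = Pow(R, 2)
Pow(Add(279544, Pow(Add(Function('w')(-20, -11), 175), 2)), -1) = Pow(Add(279544, Pow(Add(Pow(-11, 2), 175), 2)), -1) = Pow(Add(279544, Pow(Add(121, 175), 2)), -1) = Pow(Add(279544, Pow(296, 2)), -1) = Pow(Add(279544, 87616), -1) = Pow(367160, -1) = Rational(1, 367160)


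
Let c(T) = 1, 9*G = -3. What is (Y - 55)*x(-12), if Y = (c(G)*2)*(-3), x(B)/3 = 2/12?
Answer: -61/2 ≈ -30.500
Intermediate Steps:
G = -1/3 (G = (1/9)*(-3) = -1/3 ≈ -0.33333)
x(B) = 1/2 (x(B) = 3*(2/12) = 3*(2*(1/12)) = 3*(1/6) = 1/2)
Y = -6 (Y = (1*2)*(-3) = 2*(-3) = -6)
(Y - 55)*x(-12) = (-6 - 55)*(1/2) = -61*1/2 = -61/2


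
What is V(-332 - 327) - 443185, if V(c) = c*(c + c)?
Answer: 425377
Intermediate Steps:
V(c) = 2*c² (V(c) = c*(2*c) = 2*c²)
V(-332 - 327) - 443185 = 2*(-332 - 327)² - 443185 = 2*(-659)² - 443185 = 2*434281 - 443185 = 868562 - 443185 = 425377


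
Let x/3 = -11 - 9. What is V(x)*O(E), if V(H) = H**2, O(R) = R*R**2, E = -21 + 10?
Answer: -4791600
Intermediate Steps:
E = -11
O(R) = R**3
x = -60 (x = 3*(-11 - 9) = 3*(-20) = -60)
V(x)*O(E) = (-60)**2*(-11)**3 = 3600*(-1331) = -4791600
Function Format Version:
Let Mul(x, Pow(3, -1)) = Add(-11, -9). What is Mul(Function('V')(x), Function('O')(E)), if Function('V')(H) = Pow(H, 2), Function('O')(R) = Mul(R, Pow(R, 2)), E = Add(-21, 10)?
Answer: -4791600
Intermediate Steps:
E = -11
Function('O')(R) = Pow(R, 3)
x = -60 (x = Mul(3, Add(-11, -9)) = Mul(3, -20) = -60)
Mul(Function('V')(x), Function('O')(E)) = Mul(Pow(-60, 2), Pow(-11, 3)) = Mul(3600, -1331) = -4791600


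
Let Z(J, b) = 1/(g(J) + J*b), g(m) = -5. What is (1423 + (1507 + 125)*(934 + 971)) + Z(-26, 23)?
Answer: 1875560948/603 ≈ 3.1104e+6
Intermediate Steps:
Z(J, b) = 1/(-5 + J*b)
(1423 + (1507 + 125)*(934 + 971)) + Z(-26, 23) = (1423 + (1507 + 125)*(934 + 971)) + 1/(-5 - 26*23) = (1423 + 1632*1905) + 1/(-5 - 598) = (1423 + 3108960) + 1/(-603) = 3110383 - 1/603 = 1875560948/603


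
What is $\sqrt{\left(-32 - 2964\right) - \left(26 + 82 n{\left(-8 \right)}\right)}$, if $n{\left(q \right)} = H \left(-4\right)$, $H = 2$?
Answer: $13 i \sqrt{14} \approx 48.642 i$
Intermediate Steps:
$n{\left(q \right)} = -8$ ($n{\left(q \right)} = 2 \left(-4\right) = -8$)
$\sqrt{\left(-32 - 2964\right) - \left(26 + 82 n{\left(-8 \right)}\right)} = \sqrt{\left(-32 - 2964\right) - -630} = \sqrt{\left(-32 - 2964\right) + \left(656 - 26\right)} = \sqrt{-2996 + 630} = \sqrt{-2366} = 13 i \sqrt{14}$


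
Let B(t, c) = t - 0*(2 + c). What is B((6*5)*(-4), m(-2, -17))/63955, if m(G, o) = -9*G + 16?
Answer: -24/12791 ≈ -0.0018763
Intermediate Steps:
m(G, o) = 16 - 9*G
B(t, c) = t (B(t, c) = t - 1*0 = t + 0 = t)
B((6*5)*(-4), m(-2, -17))/63955 = ((6*5)*(-4))/63955 = (30*(-4))*(1/63955) = -120*1/63955 = -24/12791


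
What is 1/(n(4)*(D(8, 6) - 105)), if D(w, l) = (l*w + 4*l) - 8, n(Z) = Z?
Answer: -1/164 ≈ -0.0060976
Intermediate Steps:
D(w, l) = -8 + 4*l + l*w (D(w, l) = (4*l + l*w) - 8 = -8 + 4*l + l*w)
1/(n(4)*(D(8, 6) - 105)) = 1/(4*((-8 + 4*6 + 6*8) - 105)) = 1/(4*((-8 + 24 + 48) - 105)) = 1/(4*(64 - 105)) = 1/(4*(-41)) = 1/(-164) = -1/164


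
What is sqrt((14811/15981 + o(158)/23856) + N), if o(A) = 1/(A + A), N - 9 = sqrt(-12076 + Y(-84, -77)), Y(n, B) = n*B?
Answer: sqrt(5104668129677446029 + 1028463190749445248*I*sqrt(1402))/717099432 ≈ 6.5371 + 5.7278*I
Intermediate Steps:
Y(n, B) = B*n
N = 9 + 2*I*sqrt(1402) (N = 9 + sqrt(-12076 - 77*(-84)) = 9 + sqrt(-12076 + 6468) = 9 + sqrt(-5608) = 9 + 2*I*sqrt(1402) ≈ 9.0 + 74.887*I)
o(A) = 1/(2*A)
sqrt((14811/15981 + o(158)/23856) + N) = sqrt((14811/15981 + ((1/2)/158)/23856) + (9 + 2*I*sqrt(1402))) = sqrt((14811*(1/15981) + ((1/2)*(1/158))*(1/23856)) + (9 + 2*I*sqrt(1402))) = sqrt((4937/5327 + (1/316)*(1/23856)) + (9 + 2*I*sqrt(1402))) = sqrt((4937/5327 + 1/7538496) + (9 + 2*I*sqrt(1402))) = sqrt(5316794297/5736795456 + (9 + 2*I*sqrt(1402))) = sqrt(56947953401/5736795456 + 2*I*sqrt(1402))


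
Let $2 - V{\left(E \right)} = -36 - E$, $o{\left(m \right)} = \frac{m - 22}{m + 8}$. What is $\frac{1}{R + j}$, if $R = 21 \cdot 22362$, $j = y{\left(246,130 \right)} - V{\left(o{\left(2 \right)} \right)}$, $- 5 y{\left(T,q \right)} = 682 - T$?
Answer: $\frac{5}{2347394} \approx 2.13 \cdot 10^{-6}$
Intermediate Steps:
$y{\left(T,q \right)} = - \frac{682}{5} + \frac{T}{5}$ ($y{\left(T,q \right)} = - \frac{682 - T}{5} = - \frac{682}{5} + \frac{T}{5}$)
$o{\left(m \right)} = \frac{-22 + m}{8 + m}$
$V{\left(E \right)} = 38 + E$ ($V{\left(E \right)} = 2 - \left(-36 - E\right) = 2 + \left(36 + E\right) = 38 + E$)
$j = - \frac{616}{5}$ ($j = \left(- \frac{682}{5} + \frac{1}{5} \cdot 246\right) - \left(38 + \frac{-22 + 2}{8 + 2}\right) = \left(- \frac{682}{5} + \frac{246}{5}\right) - \left(38 + \frac{1}{10} \left(-20\right)\right) = - \frac{436}{5} - \left(38 + \frac{1}{10} \left(-20\right)\right) = - \frac{436}{5} - \left(38 - 2\right) = - \frac{436}{5} - 36 = - \frac{616}{5} \approx -123.2$)
$R = 469602$
$\frac{1}{R + j} = \frac{1}{469602 - \frac{616}{5}} = \frac{1}{\frac{2347394}{5}} = \frac{5}{2347394}$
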